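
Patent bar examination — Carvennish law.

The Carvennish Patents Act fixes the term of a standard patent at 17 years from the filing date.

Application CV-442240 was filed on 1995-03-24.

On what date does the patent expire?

2012-03-24

Filing date + 17 years → 24 March 2012.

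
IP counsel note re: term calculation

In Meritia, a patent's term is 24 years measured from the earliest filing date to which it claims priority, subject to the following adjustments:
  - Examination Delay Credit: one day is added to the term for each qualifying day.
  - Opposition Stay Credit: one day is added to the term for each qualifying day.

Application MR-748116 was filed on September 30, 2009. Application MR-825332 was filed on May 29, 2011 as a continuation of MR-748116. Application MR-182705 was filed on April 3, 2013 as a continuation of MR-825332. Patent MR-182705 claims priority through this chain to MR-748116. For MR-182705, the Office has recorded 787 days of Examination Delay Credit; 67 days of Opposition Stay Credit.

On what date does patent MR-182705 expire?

2036-02-01

Earliest priority filing: 30 September 2009.
Base term: 30 September 2009 + 24 years → 30 September 2033.
Examination Delay Credit: +787 days → 26 November 2035.
Opposition Stay Credit: +67 days → 1 February 2036.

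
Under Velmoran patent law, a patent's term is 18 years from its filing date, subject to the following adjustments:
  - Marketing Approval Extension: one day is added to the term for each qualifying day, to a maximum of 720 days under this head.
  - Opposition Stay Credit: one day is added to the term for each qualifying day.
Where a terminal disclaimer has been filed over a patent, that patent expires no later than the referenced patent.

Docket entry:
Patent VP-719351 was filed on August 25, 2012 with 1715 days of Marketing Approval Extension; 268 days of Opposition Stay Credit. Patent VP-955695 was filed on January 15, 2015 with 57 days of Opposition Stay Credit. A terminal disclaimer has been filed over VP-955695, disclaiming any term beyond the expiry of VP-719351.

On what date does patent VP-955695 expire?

Natural term of VP-955695:
  Base: filing + 18 years → 15 January 2033.
  Opposition Stay Credit: +57 days → 13 March 2033.
Expiry of referenced patent VP-719351:
  Base: filing + 18 years → 25 August 2030.
  Marketing Approval Extension: 1715 days claimed exceeds the 720-day cap, so +720 days → 14 August 2032.
  Opposition Stay Credit: +268 days → 9 May 2033.
Terminal disclaimer: VP-955695 expires on the earlier of 13 March 2033 and 9 May 2033.

2033-03-13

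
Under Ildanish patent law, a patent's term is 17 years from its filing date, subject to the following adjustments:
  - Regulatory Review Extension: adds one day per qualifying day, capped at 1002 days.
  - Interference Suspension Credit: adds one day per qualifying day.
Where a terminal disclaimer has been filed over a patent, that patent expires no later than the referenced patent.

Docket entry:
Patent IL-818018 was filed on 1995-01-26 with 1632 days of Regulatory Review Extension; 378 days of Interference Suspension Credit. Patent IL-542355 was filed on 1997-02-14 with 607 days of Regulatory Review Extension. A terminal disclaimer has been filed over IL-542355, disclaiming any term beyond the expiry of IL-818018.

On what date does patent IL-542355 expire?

2015-10-14

Natural term of IL-542355:
  Base: filing + 17 years → 14 February 2014.
  Regulatory Review Extension: 607 days (within the 1002-day cap) → +607 days → 14 October 2015.
Expiry of referenced patent IL-818018:
  Base: filing + 17 years → 26 January 2012.
  Regulatory Review Extension: 1632 days claimed exceeds the 1002-day cap, so +1002 days → 24 October 2014.
  Interference Suspension Credit: +378 days → 6 November 2015.
Terminal disclaimer: IL-542355 expires on the earlier of 14 October 2015 and 6 November 2015.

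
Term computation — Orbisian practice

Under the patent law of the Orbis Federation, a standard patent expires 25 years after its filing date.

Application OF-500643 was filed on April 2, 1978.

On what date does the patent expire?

Filing date + 25 years → 2 April 2003.

April 2, 2003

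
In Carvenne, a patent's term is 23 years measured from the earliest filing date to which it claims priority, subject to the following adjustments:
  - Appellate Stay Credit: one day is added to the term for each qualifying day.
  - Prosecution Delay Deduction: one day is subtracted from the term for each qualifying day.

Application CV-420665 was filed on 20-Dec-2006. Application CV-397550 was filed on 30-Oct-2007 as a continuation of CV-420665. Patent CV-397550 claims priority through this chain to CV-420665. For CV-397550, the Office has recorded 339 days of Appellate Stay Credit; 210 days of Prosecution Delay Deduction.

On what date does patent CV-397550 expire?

Earliest priority filing: 20 December 2006.
Base term: 20 December 2006 + 23 years → 20 December 2029.
Appellate Stay Credit: +339 days → 24 November 2030.
Prosecution Delay Deduction: −210 days → 28 April 2030.

April 28, 2030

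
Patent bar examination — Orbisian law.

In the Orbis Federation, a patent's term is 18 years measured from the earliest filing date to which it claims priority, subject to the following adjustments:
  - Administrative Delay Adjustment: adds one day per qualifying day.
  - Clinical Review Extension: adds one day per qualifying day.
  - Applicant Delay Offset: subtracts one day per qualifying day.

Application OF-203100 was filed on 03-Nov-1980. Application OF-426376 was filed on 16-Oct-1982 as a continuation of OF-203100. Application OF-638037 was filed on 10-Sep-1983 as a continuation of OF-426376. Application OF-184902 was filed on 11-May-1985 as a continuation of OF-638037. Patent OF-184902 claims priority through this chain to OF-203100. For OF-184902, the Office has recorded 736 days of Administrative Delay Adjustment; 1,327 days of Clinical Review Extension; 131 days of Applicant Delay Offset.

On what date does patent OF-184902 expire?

Earliest priority filing: 3 November 1980.
Base term: 3 November 1980 + 18 years → 3 November 1998.
Administrative Delay Adjustment: +736 days → 8 November 2000.
Clinical Review Extension: +1327 days → 27 June 2004.
Applicant Delay Offset: −131 days → 17 February 2004.

2004-02-17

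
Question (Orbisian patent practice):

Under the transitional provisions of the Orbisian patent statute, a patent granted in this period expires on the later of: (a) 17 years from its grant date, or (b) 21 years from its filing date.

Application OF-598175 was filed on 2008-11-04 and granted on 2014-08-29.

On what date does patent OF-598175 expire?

August 29, 2031

(a) grant + 17 years → 29 August 2031.
(b) filing + 21 years → 4 November 2029.
Later of the two: 29 August 2031.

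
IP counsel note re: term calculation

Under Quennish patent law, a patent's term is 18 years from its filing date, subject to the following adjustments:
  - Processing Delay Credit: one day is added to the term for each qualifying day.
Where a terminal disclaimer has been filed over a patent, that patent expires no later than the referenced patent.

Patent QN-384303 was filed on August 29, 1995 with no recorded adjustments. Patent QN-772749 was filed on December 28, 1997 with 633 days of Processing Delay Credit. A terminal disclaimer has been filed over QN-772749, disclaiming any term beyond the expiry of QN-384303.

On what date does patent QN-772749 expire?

Natural term of QN-772749:
  Base: filing + 18 years → 28 December 2015.
  Processing Delay Credit: +633 days → 21 September 2017.
Expiry of referenced patent QN-384303:
  Base: filing + 18 years → 29 August 2013.
Terminal disclaimer: QN-772749 expires on the earlier of 21 September 2017 and 29 August 2013.

2013-08-29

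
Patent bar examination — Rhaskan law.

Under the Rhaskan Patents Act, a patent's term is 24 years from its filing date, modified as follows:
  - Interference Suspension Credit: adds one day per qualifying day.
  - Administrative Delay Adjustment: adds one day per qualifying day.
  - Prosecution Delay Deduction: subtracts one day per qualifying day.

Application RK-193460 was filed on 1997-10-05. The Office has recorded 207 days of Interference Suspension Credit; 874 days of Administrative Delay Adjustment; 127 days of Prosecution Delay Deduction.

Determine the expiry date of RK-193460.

Base term: filing date + 24 years → 5 October 2021.
Interference Suspension Credit: +207 days → 30 April 2022.
Administrative Delay Adjustment: +874 days → 20 September 2024.
Prosecution Delay Deduction: −127 days → 16 May 2024.

May 16, 2024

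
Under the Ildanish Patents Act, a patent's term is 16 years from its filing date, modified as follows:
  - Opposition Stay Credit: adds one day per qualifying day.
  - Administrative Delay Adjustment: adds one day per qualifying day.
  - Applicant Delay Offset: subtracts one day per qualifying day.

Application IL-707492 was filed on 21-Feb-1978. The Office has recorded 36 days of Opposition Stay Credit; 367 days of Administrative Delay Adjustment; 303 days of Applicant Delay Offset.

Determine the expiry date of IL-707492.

Base term: filing date + 16 years → 21 February 1994.
Opposition Stay Credit: +36 days → 29 March 1994.
Administrative Delay Adjustment: +367 days → 31 March 1995.
Applicant Delay Offset: −303 days → 1 June 1994.

June 1, 1994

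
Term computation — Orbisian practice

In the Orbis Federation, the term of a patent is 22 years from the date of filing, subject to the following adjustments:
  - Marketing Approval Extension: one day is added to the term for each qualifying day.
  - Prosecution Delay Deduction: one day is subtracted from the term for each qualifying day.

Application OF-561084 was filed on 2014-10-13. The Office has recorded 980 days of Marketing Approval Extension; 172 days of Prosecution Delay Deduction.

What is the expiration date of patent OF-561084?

2038-12-30

Base term: filing date + 22 years → 13 October 2036.
Marketing Approval Extension: +980 days → 20 June 2039.
Prosecution Delay Deduction: −172 days → 30 December 2038.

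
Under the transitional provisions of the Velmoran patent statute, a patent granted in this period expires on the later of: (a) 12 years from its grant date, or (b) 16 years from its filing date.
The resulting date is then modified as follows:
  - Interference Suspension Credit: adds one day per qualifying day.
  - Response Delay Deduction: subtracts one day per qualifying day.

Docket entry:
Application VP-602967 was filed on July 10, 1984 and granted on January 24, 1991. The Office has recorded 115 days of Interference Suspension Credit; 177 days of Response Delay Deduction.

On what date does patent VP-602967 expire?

(a) grant + 12 years → 24 January 2003.
(b) filing + 16 years → 10 July 2000.
Later of the two: 24 January 2003.
Interference Suspension Credit: +115 days → 19 May 2003.
Response Delay Deduction: −177 days → 23 November 2002.

November 23, 2002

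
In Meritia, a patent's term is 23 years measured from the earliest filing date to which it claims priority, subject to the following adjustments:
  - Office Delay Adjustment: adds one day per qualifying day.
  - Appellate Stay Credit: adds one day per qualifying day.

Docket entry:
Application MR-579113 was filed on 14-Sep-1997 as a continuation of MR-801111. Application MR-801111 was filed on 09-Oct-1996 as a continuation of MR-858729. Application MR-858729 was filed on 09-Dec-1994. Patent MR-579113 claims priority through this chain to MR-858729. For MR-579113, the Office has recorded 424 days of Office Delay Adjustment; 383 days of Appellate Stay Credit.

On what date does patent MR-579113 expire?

Earliest priority filing: 9 December 1994.
Base term: 9 December 1994 + 23 years → 9 December 2017.
Office Delay Adjustment: +424 days → 6 February 2019.
Appellate Stay Credit: +383 days → 24 February 2020.

2020-02-24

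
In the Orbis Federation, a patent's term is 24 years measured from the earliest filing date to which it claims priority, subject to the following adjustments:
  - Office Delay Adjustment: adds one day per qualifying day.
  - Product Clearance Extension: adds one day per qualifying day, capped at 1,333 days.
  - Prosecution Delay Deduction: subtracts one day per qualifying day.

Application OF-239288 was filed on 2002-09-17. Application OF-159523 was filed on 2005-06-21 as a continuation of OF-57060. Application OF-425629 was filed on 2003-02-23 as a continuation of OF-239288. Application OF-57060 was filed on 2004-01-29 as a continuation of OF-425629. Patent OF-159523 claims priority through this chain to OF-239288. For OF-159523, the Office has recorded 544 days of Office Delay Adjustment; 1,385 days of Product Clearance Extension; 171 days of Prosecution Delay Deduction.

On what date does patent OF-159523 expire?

Earliest priority filing: 17 September 2002.
Base term: 17 September 2002 + 24 years → 17 September 2026.
Office Delay Adjustment: +544 days → 14 March 2028.
Product Clearance Extension: 1385 days claimed exceeds the 1333-day cap, so +1333 days → 7 November 2031.
Prosecution Delay Deduction: −171 days → 20 May 2031.

May 20, 2031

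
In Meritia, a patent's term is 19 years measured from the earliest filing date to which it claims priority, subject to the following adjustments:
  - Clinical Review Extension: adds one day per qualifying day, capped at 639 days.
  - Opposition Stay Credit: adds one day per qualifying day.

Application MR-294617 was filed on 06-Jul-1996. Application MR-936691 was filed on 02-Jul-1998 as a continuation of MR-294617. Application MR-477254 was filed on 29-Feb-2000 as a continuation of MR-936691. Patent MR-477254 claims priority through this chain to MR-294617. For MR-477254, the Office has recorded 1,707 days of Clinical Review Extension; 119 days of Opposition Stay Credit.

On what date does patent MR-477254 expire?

August 2, 2017

Earliest priority filing: 6 July 1996.
Base term: 6 July 1996 + 19 years → 6 July 2015.
Clinical Review Extension: 1707 days claimed exceeds the 639-day cap, so +639 days → 5 April 2017.
Opposition Stay Credit: +119 days → 2 August 2017.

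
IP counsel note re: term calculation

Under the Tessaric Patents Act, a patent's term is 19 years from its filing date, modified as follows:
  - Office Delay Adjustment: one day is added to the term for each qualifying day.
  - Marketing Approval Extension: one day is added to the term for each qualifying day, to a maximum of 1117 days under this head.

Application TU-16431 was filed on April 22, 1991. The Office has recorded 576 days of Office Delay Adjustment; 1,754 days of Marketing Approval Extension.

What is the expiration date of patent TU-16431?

December 10, 2014

Base term: filing date + 19 years → 22 April 2010.
Office Delay Adjustment: +576 days → 19 November 2011.
Marketing Approval Extension: 1754 days claimed exceeds the 1117-day cap, so +1117 days → 10 December 2014.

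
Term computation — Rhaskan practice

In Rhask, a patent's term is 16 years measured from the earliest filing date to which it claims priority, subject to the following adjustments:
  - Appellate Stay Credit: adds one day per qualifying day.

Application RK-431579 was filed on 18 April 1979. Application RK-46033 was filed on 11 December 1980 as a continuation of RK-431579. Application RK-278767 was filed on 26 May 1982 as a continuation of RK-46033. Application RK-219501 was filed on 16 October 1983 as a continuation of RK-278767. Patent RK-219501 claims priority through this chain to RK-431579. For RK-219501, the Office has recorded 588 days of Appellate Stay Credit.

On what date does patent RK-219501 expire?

Earliest priority filing: 18 April 1979.
Base term: 18 April 1979 + 16 years → 18 April 1995.
Appellate Stay Credit: +588 days → 26 November 1996.

November 26, 1996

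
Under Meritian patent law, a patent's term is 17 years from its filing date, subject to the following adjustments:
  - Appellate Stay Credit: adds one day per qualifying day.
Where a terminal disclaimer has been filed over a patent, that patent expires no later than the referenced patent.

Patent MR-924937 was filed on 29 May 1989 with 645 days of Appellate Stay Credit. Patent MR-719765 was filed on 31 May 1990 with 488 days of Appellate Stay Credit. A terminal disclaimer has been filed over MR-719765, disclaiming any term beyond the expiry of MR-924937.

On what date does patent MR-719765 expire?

Natural term of MR-719765:
  Base: filing + 17 years → 31 May 2007.
  Appellate Stay Credit: +488 days → 30 September 2008.
Expiry of referenced patent MR-924937:
  Base: filing + 17 years → 29 May 2006.
  Appellate Stay Credit: +645 days → 4 March 2008.
Terminal disclaimer: MR-719765 expires on the earlier of 30 September 2008 and 4 March 2008.

March 4, 2008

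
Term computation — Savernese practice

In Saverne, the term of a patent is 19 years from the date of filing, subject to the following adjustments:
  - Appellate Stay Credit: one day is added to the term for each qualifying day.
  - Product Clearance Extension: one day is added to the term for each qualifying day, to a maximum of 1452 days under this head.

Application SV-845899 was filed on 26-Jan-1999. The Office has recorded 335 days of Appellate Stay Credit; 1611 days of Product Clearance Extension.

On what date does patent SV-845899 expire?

Base term: filing date + 19 years → 26 January 2018.
Appellate Stay Credit: +335 days → 27 December 2018.
Product Clearance Extension: 1611 days claimed exceeds the 1452-day cap, so +1452 days → 18 December 2022.

December 18, 2022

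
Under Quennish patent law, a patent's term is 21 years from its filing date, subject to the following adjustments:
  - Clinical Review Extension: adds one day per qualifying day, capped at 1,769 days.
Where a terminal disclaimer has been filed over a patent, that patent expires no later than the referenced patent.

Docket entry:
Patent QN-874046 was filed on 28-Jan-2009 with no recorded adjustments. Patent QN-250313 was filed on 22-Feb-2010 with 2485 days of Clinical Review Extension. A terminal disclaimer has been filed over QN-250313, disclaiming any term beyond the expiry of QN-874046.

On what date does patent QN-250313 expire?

Natural term of QN-250313:
  Base: filing + 21 years → 22 February 2031.
  Clinical Review Extension: 2485 days claimed exceeds the 1769-day cap, so +1769 days → 27 December 2035.
Expiry of referenced patent QN-874046:
  Base: filing + 21 years → 28 January 2030.
Terminal disclaimer: QN-250313 expires on the earlier of 27 December 2035 and 28 January 2030.

January 28, 2030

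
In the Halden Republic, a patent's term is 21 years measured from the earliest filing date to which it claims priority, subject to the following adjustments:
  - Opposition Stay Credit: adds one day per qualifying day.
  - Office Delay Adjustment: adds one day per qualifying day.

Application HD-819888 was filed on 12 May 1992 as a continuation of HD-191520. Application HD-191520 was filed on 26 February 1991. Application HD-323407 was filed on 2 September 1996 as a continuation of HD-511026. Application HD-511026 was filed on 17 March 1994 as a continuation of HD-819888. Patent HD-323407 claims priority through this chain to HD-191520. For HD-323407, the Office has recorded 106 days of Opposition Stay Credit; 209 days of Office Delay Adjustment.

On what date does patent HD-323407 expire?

January 6, 2013

Earliest priority filing: 26 February 1991.
Base term: 26 February 1991 + 21 years → 26 February 2012.
Opposition Stay Credit: +106 days → 11 June 2012.
Office Delay Adjustment: +209 days → 6 January 2013.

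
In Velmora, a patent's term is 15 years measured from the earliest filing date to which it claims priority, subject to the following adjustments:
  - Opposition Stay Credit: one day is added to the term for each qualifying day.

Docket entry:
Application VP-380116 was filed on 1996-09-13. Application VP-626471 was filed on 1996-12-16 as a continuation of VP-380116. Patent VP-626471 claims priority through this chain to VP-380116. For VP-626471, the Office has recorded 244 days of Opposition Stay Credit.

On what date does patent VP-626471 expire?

2012-05-14

Earliest priority filing: 13 September 1996.
Base term: 13 September 1996 + 15 years → 13 September 2011.
Opposition Stay Credit: +244 days → 14 May 2012.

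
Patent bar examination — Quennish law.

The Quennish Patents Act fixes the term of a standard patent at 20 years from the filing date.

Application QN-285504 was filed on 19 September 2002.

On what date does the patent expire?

2022-09-19

Filing date + 20 years → 19 September 2022.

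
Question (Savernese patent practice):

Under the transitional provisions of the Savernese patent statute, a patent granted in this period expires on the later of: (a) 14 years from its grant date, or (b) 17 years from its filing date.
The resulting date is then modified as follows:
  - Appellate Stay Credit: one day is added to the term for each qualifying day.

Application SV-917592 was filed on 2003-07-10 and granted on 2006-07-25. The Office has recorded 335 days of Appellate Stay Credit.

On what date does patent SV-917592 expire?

June 25, 2021

(a) grant + 14 years → 25 July 2020.
(b) filing + 17 years → 10 July 2020.
Later of the two: 25 July 2020.
Appellate Stay Credit: +335 days → 25 June 2021.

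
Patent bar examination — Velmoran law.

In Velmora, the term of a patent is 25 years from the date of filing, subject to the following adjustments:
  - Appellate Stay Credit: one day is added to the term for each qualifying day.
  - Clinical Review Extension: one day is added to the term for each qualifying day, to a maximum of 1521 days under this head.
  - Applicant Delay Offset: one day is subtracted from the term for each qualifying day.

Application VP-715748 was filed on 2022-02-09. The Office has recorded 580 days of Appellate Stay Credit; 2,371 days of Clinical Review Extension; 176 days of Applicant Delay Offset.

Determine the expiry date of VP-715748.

May 18, 2052

Base term: filing date + 25 years → 9 February 2047.
Appellate Stay Credit: +580 days → 11 September 2048.
Clinical Review Extension: 2371 days claimed exceeds the 1521-day cap, so +1521 days → 10 November 2052.
Applicant Delay Offset: −176 days → 18 May 2052.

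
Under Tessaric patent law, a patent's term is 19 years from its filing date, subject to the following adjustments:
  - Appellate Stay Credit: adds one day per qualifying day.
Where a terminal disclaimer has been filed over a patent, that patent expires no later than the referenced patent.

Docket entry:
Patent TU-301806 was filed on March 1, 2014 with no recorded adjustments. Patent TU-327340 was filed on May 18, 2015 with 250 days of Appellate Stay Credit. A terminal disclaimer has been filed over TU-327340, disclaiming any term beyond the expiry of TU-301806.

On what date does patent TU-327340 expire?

2033-03-01

Natural term of TU-327340:
  Base: filing + 19 years → 18 May 2034.
  Appellate Stay Credit: +250 days → 23 January 2035.
Expiry of referenced patent TU-301806:
  Base: filing + 19 years → 1 March 2033.
Terminal disclaimer: TU-327340 expires on the earlier of 23 January 2035 and 1 March 2033.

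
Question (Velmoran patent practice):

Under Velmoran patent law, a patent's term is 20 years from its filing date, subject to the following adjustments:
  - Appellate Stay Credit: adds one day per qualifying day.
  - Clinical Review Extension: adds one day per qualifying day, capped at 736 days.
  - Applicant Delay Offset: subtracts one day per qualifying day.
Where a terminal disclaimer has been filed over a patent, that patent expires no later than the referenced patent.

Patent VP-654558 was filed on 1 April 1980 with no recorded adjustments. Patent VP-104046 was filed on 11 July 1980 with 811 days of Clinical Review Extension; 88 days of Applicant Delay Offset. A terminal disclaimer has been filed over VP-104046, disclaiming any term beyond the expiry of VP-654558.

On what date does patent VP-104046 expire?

Natural term of VP-104046:
  Base: filing + 20 years → 11 July 2000.
  Clinical Review Extension: 811 days claimed exceeds the 736-day cap, so +736 days → 17 July 2002.
  Applicant Delay Offset: −88 days → 20 April 2002.
Expiry of referenced patent VP-654558:
  Base: filing + 20 years → 1 April 2000.
Terminal disclaimer: VP-104046 expires on the earlier of 20 April 2002 and 1 April 2000.

2000-04-01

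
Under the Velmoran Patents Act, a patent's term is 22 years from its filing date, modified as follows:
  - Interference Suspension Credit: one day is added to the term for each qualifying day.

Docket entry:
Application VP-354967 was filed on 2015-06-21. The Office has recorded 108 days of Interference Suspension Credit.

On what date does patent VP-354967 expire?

Base term: filing date + 22 years → 21 June 2037.
Interference Suspension Credit: +108 days → 7 October 2037.

October 7, 2037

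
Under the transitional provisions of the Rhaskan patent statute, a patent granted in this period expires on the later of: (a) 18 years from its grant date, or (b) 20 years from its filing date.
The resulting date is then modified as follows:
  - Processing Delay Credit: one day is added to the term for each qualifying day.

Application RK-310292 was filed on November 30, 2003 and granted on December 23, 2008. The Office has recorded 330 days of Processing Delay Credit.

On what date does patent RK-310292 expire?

November 18, 2027

(a) grant + 18 years → 23 December 2026.
(b) filing + 20 years → 30 November 2023.
Later of the two: 23 December 2026.
Processing Delay Credit: +330 days → 18 November 2027.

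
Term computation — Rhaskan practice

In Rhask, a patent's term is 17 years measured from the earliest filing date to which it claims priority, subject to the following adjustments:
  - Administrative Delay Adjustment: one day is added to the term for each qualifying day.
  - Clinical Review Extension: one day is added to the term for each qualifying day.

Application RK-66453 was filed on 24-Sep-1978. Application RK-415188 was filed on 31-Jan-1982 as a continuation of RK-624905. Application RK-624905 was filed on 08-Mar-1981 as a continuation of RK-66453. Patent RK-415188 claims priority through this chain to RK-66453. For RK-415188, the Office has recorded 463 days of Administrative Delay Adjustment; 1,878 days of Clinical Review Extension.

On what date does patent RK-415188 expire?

Earliest priority filing: 24 September 1978.
Base term: 24 September 1978 + 17 years → 24 September 1995.
Administrative Delay Adjustment: +463 days → 30 December 1996.
Clinical Review Extension: +1878 days → 20 February 2002.

February 20, 2002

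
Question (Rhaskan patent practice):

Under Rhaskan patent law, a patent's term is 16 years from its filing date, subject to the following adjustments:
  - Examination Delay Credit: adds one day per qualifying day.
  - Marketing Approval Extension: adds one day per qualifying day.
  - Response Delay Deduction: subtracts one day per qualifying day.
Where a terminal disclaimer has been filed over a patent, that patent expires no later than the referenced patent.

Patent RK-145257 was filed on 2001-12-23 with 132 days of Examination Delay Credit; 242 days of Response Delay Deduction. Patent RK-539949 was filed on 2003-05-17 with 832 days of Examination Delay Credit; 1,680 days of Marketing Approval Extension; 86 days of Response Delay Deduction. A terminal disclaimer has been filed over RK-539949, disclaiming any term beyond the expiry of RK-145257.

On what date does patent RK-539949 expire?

2017-09-04

Natural term of RK-539949:
  Base: filing + 16 years → 17 May 2019.
  Examination Delay Credit: +832 days → 26 August 2021.
  Marketing Approval Extension: +1680 days → 2 April 2026.
  Response Delay Deduction: −86 days → 6 January 2026.
Expiry of referenced patent RK-145257:
  Base: filing + 16 years → 23 December 2017.
  Examination Delay Credit: +132 days → 4 May 2018.
  Response Delay Deduction: −242 days → 4 September 2017.
Terminal disclaimer: RK-539949 expires on the earlier of 6 January 2026 and 4 September 2017.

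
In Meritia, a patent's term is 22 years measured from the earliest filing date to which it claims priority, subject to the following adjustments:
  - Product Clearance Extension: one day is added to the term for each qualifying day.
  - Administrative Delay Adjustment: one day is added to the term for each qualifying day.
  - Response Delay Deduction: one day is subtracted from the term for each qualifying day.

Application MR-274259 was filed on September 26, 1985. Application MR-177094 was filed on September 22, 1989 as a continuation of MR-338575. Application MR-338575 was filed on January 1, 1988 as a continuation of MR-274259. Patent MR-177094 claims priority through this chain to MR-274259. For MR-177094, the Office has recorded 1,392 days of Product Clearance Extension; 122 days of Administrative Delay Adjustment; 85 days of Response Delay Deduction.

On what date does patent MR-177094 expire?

2011-08-25

Earliest priority filing: 26 September 1985.
Base term: 26 September 1985 + 22 years → 26 September 2007.
Product Clearance Extension: +1392 days → 19 July 2011.
Administrative Delay Adjustment: +122 days → 18 November 2011.
Response Delay Deduction: −85 days → 25 August 2011.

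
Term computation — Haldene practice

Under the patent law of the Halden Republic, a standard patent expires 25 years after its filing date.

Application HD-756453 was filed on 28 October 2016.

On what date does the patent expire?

Filing date + 25 years → 28 October 2041.

2041-10-28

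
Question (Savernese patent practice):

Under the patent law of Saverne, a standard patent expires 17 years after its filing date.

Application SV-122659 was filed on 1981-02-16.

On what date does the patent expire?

Filing date + 17 years → 16 February 1998.

1998-02-16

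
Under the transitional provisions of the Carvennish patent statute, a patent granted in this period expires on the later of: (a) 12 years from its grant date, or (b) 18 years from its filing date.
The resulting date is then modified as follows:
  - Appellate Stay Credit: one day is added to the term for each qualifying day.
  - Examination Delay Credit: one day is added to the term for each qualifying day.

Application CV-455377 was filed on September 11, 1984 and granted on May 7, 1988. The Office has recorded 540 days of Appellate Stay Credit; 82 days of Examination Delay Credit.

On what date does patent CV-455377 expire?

May 25, 2004

(a) grant + 12 years → 7 May 2000.
(b) filing + 18 years → 11 September 2002.
Later of the two: 11 September 2002.
Appellate Stay Credit: +540 days → 4 March 2004.
Examination Delay Credit: +82 days → 25 May 2004.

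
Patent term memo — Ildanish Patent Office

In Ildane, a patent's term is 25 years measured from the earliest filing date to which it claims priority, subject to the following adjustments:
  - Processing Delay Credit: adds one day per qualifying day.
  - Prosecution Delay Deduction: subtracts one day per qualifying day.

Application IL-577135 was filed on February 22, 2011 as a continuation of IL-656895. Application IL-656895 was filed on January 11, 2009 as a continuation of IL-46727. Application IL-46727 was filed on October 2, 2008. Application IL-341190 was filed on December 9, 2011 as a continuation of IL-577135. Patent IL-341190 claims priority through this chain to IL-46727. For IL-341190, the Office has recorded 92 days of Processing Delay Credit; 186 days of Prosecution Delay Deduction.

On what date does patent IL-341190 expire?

June 30, 2033

Earliest priority filing: 2 October 2008.
Base term: 2 October 2008 + 25 years → 2 October 2033.
Processing Delay Credit: +92 days → 2 January 2034.
Prosecution Delay Deduction: −186 days → 30 June 2033.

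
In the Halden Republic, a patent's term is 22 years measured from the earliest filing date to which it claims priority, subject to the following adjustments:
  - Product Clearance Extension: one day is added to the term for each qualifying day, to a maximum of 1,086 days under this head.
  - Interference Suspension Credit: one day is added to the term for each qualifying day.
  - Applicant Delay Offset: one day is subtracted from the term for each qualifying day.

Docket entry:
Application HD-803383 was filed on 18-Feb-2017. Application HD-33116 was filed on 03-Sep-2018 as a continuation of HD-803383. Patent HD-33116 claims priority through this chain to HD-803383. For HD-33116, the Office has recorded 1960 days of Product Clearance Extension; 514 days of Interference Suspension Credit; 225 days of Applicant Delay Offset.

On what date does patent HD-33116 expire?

Earliest priority filing: 18 February 2017.
Base term: 18 February 2017 + 22 years → 18 February 2039.
Product Clearance Extension: 1960 days claimed exceeds the 1086-day cap, so +1086 days → 8 February 2042.
Interference Suspension Credit: +514 days → 7 July 2043.
Applicant Delay Offset: −225 days → 24 November 2042.

November 24, 2042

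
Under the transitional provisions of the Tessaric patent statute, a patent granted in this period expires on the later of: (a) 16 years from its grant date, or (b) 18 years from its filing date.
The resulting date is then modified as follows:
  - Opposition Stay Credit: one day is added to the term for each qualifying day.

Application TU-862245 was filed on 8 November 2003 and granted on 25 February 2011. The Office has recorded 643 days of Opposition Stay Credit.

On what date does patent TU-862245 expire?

2028-11-29

(a) grant + 16 years → 25 February 2027.
(b) filing + 18 years → 8 November 2021.
Later of the two: 25 February 2027.
Opposition Stay Credit: +643 days → 29 November 2028.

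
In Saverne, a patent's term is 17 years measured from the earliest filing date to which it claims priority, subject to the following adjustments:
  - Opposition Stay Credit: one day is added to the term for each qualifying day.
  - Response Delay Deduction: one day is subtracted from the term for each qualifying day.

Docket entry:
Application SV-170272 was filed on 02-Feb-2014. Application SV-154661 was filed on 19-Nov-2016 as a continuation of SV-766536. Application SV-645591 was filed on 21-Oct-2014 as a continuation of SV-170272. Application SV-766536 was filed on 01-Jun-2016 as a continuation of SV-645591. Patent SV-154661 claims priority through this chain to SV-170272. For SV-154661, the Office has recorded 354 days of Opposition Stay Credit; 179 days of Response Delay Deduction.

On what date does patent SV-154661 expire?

Earliest priority filing: 2 February 2014.
Base term: 2 February 2014 + 17 years → 2 February 2031.
Opposition Stay Credit: +354 days → 22 January 2032.
Response Delay Deduction: −179 days → 27 July 2031.

July 27, 2031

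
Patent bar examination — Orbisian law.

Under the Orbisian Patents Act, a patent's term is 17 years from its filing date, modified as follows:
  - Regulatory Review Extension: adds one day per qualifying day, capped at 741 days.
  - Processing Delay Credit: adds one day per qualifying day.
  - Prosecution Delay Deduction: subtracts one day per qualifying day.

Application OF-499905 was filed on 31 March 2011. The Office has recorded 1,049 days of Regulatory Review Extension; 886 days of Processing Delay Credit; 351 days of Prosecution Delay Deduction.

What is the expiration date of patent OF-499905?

Base term: filing date + 17 years → 31 March 2028.
Regulatory Review Extension: 1049 days claimed exceeds the 741-day cap, so +741 days → 11 April 2030.
Processing Delay Credit: +886 days → 13 September 2032.
Prosecution Delay Deduction: −351 days → 28 September 2031.

September 28, 2031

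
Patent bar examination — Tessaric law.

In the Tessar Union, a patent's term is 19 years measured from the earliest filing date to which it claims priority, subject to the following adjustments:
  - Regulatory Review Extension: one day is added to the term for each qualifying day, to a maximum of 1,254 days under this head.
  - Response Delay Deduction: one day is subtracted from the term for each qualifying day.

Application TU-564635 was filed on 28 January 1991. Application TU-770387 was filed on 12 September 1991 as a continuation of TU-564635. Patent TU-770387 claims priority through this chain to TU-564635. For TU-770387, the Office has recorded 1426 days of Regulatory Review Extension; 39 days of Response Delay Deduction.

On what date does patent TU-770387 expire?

Earliest priority filing: 28 January 1991.
Base term: 28 January 1991 + 19 years → 28 January 2010.
Regulatory Review Extension: 1426 days claimed exceeds the 1254-day cap, so +1254 days → 5 July 2013.
Response Delay Deduction: −39 days → 27 May 2013.

2013-05-27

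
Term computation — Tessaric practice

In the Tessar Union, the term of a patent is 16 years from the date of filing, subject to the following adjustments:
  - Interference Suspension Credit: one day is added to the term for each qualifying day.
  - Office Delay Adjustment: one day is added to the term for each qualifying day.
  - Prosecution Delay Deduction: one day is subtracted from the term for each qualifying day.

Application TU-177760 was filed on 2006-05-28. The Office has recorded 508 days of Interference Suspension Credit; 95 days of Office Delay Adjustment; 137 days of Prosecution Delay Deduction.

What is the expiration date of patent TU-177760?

September 6, 2023

Base term: filing date + 16 years → 28 May 2022.
Interference Suspension Credit: +508 days → 18 October 2023.
Office Delay Adjustment: +95 days → 21 January 2024.
Prosecution Delay Deduction: −137 days → 6 September 2023.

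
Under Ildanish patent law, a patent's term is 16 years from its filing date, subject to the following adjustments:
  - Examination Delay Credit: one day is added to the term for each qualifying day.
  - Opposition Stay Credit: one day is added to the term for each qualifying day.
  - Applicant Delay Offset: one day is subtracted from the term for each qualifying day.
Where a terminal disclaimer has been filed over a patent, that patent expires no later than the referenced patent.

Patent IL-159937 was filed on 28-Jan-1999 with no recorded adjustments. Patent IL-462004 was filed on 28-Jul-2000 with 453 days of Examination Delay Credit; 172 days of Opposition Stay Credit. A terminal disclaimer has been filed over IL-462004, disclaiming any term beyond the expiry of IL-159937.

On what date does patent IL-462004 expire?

Natural term of IL-462004:
  Base: filing + 16 years → 28 July 2016.
  Examination Delay Credit: +453 days → 24 October 2017.
  Opposition Stay Credit: +172 days → 14 April 2018.
Expiry of referenced patent IL-159937:
  Base: filing + 16 years → 28 January 2015.
Terminal disclaimer: IL-462004 expires on the earlier of 14 April 2018 and 28 January 2015.

January 28, 2015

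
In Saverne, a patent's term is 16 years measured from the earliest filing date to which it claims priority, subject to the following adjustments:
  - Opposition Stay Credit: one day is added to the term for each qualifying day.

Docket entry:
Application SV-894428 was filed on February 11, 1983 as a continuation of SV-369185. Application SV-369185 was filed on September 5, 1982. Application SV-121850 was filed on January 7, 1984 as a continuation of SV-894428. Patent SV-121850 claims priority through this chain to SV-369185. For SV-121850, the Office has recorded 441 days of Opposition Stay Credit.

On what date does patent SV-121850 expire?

1999-11-20

Earliest priority filing: 5 September 1982.
Base term: 5 September 1982 + 16 years → 5 September 1998.
Opposition Stay Credit: +441 days → 20 November 1999.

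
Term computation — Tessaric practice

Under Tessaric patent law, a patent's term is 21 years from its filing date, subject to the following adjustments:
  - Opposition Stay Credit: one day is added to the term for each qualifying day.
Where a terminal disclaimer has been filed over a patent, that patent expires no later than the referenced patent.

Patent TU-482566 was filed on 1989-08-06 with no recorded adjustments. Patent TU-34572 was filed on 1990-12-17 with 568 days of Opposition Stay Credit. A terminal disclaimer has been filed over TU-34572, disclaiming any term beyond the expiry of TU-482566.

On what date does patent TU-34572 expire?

Natural term of TU-34572:
  Base: filing + 21 years → 17 December 2011.
  Opposition Stay Credit: +568 days → 7 July 2013.
Expiry of referenced patent TU-482566:
  Base: filing + 21 years → 6 August 2010.
Terminal disclaimer: TU-34572 expires on the earlier of 7 July 2013 and 6 August 2010.

August 6, 2010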